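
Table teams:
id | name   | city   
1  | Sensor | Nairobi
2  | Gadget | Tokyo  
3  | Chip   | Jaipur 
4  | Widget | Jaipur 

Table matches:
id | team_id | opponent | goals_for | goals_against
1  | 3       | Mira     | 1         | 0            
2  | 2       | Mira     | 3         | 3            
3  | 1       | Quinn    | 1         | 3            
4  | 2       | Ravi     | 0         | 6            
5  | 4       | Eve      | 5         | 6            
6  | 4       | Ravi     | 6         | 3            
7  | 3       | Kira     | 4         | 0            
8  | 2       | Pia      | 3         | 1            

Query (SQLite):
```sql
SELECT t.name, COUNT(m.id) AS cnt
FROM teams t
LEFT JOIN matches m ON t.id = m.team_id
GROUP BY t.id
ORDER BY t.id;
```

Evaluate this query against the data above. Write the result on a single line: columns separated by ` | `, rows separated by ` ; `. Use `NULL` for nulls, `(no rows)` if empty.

Sensor | 1 ; Gadget | 3 ; Chip | 2 ; Widget | 2

LEFT JOIN keeps every teams row; unmatched ones get NULL for matches columns.
Group by teams.id and compute COUNT(m.id). COUNT(col) of an all-NULL group is 0.
  1: ids {3} → COUNT(m.id)=1
  2: ids {2, 4, 8} → COUNT(m.id)=3
  3: ids {1, 7} → COUNT(m.id)=2
  4: ids {5, 6} → COUNT(m.id)=2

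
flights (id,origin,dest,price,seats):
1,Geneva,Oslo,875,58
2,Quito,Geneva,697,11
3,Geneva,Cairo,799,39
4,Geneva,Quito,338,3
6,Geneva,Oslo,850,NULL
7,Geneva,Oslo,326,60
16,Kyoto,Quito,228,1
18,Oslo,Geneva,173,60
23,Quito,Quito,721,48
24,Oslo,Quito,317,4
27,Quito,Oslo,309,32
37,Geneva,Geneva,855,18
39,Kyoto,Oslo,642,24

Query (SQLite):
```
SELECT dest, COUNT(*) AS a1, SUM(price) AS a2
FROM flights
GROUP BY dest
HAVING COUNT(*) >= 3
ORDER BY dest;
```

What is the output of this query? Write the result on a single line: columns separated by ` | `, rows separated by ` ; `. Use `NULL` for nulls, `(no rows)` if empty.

Group flights by dest.
Per group compute: COUNT(*), SUM(price).
HAVING: drop groups with fewer than 3 rows.
  Cairo: ids {3} → COUNT(*)=1, SUM(price)=799
  Geneva: ids {2, 18, 37} → COUNT(*)=3, SUM(price)=1725
  Oslo: ids {1, 6, 7, 27, 39} → COUNT(*)=5, SUM(price)=3002
  Quito: ids {4, 16, 23, 24} → COUNT(*)=4, SUM(price)=1604

Geneva | 3 | 1725 ; Oslo | 5 | 3002 ; Quito | 4 | 1604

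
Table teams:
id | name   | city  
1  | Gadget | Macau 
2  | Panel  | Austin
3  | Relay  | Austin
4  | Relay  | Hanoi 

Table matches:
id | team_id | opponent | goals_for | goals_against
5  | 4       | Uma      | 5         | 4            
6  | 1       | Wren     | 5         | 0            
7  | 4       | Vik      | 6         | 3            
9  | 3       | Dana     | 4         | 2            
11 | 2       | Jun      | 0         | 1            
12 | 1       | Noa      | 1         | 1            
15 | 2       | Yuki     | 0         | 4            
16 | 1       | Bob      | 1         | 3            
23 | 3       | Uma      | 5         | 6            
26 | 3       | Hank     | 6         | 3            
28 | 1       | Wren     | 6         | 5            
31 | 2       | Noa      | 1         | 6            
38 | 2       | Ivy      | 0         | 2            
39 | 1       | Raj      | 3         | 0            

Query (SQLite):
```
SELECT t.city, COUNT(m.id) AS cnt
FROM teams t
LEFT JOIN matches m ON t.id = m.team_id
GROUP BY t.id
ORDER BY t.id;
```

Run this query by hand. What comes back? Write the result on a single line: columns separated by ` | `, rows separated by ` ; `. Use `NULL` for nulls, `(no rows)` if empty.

LEFT JOIN keeps every teams row; unmatched ones get NULL for matches columns.
Group by teams.id and compute COUNT(m.id). COUNT(col) of an all-NULL group is 0.
  1: ids {6, 12, 16, 28, 39} → COUNT(m.id)=5
  2: ids {11, 15, 31, 38} → COUNT(m.id)=4
  3: ids {9, 23, 26} → COUNT(m.id)=3
  4: ids {5, 7} → COUNT(m.id)=2

Macau | 5 ; Austin | 4 ; Austin | 3 ; Hanoi | 2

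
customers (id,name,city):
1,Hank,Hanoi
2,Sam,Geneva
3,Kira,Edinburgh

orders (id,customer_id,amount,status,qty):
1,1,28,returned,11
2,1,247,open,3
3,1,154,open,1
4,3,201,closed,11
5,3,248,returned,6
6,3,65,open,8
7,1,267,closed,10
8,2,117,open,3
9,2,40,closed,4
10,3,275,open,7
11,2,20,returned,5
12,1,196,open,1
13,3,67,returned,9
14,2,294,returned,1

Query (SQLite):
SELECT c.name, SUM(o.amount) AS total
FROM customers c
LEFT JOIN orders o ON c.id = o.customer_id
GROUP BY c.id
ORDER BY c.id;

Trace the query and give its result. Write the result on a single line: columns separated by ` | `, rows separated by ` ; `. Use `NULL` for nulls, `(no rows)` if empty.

Hank | 892 ; Sam | 471 ; Kira | 856

LEFT JOIN keeps every customers row; unmatched ones get NULL for orders columns.
Group by customers.id and compute SUM(o.amount). SUM over an all-NULL group is NULL.
  1: ids {1, 2, 3, 7, 12} → SUM(o.amount)=892
  2: ids {8, 9, 11, 14} → SUM(o.amount)=471
  3: ids {4, 5, 6, 10, 13} → SUM(o.amount)=856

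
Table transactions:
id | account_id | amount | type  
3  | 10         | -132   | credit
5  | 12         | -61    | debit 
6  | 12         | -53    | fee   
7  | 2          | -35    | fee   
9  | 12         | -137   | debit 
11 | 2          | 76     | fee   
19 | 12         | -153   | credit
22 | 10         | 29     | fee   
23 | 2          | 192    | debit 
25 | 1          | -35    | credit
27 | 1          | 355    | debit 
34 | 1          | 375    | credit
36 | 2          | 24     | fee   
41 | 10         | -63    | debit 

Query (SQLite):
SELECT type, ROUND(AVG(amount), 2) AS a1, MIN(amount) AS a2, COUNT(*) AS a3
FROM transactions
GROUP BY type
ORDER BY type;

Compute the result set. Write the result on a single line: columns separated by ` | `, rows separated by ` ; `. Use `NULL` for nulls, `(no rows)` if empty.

credit | 13.75 | -153 | 4 ; debit | 57.2 | -137 | 5 ; fee | 8.2 | -53 | 5

Group transactions by type.
Per group compute: ROUND(AVG(amount), 2), MIN(amount), COUNT(*).
  credit: ids {3, 19, 25, 34} → ROUND(AVG(amount), 2)=13.75, MIN(amount)=-153, COUNT(*)=4
  debit: ids {5, 9, 23, 27, 41} → ROUND(AVG(amount), 2)=57.2, MIN(amount)=-137, COUNT(*)=5
  fee: ids {6, 7, 11, 22, 36} → ROUND(AVG(amount), 2)=8.2, MIN(amount)=-53, COUNT(*)=5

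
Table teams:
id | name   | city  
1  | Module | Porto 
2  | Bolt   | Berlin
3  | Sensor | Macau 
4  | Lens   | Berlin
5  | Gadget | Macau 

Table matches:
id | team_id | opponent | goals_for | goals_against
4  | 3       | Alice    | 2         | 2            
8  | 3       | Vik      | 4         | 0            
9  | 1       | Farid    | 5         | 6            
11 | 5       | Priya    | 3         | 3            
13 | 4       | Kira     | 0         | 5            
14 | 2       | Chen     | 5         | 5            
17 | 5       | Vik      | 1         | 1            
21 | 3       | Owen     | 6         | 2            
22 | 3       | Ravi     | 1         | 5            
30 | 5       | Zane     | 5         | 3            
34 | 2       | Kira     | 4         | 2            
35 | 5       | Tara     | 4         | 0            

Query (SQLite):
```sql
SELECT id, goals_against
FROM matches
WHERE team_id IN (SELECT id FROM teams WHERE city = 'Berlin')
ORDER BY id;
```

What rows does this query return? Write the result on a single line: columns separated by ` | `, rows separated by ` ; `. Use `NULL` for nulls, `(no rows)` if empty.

Inner query: teams.id where city = 'Berlin'.
Outer: keep matches rows whose team_id is in that set.
Inner query → {2, 4}

13 | 5 ; 14 | 5 ; 34 | 2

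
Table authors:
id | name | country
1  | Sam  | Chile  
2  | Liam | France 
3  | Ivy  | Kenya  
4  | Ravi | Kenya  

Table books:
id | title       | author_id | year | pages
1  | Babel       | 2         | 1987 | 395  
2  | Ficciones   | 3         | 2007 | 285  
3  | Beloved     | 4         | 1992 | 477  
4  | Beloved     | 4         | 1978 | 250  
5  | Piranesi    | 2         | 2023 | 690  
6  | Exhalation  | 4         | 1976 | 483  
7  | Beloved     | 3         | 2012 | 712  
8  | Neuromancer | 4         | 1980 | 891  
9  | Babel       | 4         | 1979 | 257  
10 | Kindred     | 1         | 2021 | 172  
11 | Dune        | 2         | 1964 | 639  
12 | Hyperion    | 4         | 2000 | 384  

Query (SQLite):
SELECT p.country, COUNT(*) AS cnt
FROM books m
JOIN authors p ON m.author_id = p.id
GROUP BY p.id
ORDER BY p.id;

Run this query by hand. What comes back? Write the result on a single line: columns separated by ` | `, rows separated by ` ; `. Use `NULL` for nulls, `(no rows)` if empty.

Chile | 1 ; France | 3 ; Kenya | 2 ; Kenya | 6

Join each books row to its authors via author_id.
Group joined rows by authors.id; compute COUNT(*) per group.
  1: ids {10} → COUNT(*)=1
  2: ids {1, 5, 11} → COUNT(*)=3
  3: ids {2, 7} → COUNT(*)=2
  4: ids {3, 4, 6, 8, 9, 12} → COUNT(*)=6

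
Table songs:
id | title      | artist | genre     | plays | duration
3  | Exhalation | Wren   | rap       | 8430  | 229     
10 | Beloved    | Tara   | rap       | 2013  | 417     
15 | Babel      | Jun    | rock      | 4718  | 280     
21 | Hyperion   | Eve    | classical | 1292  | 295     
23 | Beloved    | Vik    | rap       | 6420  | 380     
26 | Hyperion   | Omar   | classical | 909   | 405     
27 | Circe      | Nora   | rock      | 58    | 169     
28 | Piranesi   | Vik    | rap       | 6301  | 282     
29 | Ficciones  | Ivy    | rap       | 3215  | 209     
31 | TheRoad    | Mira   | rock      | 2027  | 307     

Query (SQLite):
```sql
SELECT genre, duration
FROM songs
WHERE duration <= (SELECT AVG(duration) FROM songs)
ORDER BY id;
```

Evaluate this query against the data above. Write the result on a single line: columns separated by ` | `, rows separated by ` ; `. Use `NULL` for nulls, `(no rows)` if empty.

Scalar subquery: AVG(duration) over all songs rows = 297.3.
Keep rows where duration <= that value.

rap | 229 ; rock | 280 ; classical | 295 ; rock | 169 ; rap | 282 ; rap | 209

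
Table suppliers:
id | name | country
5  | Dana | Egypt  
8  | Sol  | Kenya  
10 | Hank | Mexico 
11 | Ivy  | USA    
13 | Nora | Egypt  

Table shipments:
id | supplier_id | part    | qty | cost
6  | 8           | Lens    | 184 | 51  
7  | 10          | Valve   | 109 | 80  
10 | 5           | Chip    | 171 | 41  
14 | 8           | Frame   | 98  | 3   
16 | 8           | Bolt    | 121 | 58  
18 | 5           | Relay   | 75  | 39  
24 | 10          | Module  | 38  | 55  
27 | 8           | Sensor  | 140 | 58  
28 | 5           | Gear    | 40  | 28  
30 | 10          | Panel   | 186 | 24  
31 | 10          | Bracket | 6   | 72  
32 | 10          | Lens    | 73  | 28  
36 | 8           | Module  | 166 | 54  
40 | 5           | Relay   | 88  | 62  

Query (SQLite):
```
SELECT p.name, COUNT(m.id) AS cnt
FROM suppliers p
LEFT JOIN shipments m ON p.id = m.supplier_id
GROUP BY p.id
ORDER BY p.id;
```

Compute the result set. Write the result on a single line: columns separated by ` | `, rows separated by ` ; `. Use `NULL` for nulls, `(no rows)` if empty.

LEFT JOIN keeps every suppliers row; unmatched ones get NULL for shipments columns.
Group by suppliers.id and compute COUNT(m.id). COUNT(col) of an all-NULL group is 0.
  5: ids {10, 18, 28, 40} → COUNT(m.id)=4
  8: ids {6, 14, 16, 27, 36} → COUNT(m.id)=5
  10: ids {7, 24, 30, 31, 32} → COUNT(m.id)=5
  11: ids {—} → COUNT(m.id)=0
  13: ids {—} → COUNT(m.id)=0

Dana | 4 ; Sol | 5 ; Hank | 5 ; Ivy | 0 ; Nora | 0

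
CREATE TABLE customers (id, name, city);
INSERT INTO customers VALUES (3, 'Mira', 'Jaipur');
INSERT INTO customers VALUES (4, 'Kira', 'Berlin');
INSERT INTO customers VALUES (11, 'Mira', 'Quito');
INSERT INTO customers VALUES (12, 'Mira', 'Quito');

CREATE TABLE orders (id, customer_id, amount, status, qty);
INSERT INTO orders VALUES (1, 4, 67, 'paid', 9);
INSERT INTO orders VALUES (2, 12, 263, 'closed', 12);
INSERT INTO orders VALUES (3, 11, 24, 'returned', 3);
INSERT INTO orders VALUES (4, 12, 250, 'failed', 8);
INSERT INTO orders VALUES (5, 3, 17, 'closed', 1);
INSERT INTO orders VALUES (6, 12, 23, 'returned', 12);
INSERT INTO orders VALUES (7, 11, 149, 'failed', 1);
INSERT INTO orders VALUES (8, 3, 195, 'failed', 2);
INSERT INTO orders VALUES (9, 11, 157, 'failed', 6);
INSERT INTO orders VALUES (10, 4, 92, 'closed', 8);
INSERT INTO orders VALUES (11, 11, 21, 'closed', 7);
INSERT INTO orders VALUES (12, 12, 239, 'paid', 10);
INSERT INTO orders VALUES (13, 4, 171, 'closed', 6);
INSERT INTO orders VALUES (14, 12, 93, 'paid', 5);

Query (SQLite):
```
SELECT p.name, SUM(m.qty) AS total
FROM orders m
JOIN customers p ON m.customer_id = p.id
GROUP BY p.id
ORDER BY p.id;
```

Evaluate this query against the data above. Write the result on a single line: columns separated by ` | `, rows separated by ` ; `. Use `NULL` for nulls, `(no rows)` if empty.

Mira | 3 ; Kira | 23 ; Mira | 17 ; Mira | 47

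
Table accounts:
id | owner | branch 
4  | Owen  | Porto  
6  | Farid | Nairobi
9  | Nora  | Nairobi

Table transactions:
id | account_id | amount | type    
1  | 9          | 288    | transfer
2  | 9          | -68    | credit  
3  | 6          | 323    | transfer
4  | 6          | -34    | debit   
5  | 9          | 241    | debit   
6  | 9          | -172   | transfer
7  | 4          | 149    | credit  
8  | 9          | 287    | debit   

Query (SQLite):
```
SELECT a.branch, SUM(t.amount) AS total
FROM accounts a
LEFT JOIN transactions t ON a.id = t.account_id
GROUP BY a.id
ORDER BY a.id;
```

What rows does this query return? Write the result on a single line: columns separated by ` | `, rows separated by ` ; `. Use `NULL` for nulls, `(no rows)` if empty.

LEFT JOIN keeps every accounts row; unmatched ones get NULL for transactions columns.
Group by accounts.id and compute SUM(t.amount). SUM over an all-NULL group is NULL.
  4: ids {7} → SUM(t.amount)=149
  6: ids {3, 4} → SUM(t.amount)=289
  9: ids {1, 2, 5, 6, 8} → SUM(t.amount)=576

Porto | 149 ; Nairobi | 289 ; Nairobi | 576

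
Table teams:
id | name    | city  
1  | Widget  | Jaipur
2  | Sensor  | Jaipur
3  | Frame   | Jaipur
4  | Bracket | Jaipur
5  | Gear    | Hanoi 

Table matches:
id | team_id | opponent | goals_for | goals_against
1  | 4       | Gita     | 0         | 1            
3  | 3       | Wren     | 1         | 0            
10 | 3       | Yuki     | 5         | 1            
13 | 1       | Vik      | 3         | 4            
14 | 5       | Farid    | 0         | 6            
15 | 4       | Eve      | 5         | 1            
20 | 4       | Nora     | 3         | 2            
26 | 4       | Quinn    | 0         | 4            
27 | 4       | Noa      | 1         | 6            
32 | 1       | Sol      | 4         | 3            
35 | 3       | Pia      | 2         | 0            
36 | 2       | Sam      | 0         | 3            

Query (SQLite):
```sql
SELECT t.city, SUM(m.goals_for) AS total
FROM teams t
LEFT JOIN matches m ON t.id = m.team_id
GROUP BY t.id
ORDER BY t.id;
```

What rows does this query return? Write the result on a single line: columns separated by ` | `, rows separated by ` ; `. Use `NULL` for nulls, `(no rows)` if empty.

Jaipur | 7 ; Jaipur | 0 ; Jaipur | 8 ; Jaipur | 9 ; Hanoi | 0

LEFT JOIN keeps every teams row; unmatched ones get NULL for matches columns.
Group by teams.id and compute SUM(m.goals_for). SUM over an all-NULL group is NULL.
  1: ids {13, 32} → SUM(m.goals_for)=7
  2: ids {36} → SUM(m.goals_for)=0
  3: ids {3, 10, 35} → SUM(m.goals_for)=8
  4: ids {1, 15, 20, 26, 27} → SUM(m.goals_for)=9
  5: ids {14} → SUM(m.goals_for)=0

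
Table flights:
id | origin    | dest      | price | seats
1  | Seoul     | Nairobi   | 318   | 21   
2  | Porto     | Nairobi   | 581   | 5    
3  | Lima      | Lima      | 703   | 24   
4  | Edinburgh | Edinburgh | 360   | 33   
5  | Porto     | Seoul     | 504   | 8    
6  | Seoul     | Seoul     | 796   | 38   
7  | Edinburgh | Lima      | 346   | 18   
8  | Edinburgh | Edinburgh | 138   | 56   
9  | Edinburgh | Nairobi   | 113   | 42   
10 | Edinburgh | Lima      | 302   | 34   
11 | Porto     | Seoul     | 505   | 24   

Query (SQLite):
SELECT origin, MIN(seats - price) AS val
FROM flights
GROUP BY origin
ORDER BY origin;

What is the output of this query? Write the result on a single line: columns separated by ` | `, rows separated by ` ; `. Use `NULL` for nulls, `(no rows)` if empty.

Edinburgh | -328 ; Lima | -679 ; Porto | -576 ; Seoul | -758

For each row compute seats - price.
Group by origin; take MIN of the expression per group.
  Edinburgh: ids {4, 7, 8, 9, 10} → MIN(seats - price)=-328
  Lima: ids {3} → MIN(seats - price)=-679
  Porto: ids {2, 5, 11} → MIN(seats - price)=-576
  Seoul: ids {1, 6} → MIN(seats - price)=-758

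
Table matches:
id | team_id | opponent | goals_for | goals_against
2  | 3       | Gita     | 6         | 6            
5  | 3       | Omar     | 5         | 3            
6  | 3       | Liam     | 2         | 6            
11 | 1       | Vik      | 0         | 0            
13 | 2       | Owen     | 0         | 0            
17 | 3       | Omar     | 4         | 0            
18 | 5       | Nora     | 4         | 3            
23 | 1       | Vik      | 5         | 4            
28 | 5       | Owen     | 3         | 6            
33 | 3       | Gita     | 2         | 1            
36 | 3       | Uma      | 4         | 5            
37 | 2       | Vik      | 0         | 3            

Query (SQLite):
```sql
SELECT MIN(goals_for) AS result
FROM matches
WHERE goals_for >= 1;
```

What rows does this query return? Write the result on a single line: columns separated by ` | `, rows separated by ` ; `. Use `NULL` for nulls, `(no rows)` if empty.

Rows where goals_for >= 1 → goals_for values: [6, 5, 2, 4, 4, 5, 3, 2, 4].
MIN of non-NULL values = 2.

2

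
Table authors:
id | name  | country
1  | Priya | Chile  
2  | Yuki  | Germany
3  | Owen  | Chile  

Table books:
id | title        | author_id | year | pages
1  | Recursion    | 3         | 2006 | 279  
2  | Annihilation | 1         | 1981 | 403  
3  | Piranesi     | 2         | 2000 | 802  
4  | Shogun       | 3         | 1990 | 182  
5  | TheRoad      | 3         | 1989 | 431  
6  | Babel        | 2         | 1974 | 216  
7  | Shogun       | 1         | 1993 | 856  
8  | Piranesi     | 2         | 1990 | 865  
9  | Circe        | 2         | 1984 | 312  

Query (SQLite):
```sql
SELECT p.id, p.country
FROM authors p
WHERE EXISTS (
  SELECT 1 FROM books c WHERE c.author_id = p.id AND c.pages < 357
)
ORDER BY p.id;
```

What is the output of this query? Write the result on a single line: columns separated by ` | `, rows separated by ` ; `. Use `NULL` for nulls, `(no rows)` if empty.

For each authors row, check whether any books with matching author_id has pages < 357.
Keep rows where that is true.

2 | Germany ; 3 | Chile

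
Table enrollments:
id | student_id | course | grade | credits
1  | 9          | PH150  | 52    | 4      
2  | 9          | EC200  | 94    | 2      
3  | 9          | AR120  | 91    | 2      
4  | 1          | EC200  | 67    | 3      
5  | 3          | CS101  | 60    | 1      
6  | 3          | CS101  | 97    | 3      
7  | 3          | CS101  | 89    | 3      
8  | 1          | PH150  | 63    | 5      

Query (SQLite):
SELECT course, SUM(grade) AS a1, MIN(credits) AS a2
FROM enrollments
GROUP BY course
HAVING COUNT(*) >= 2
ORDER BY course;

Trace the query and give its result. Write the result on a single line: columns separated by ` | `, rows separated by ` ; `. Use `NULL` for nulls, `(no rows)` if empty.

CS101 | 246 | 1 ; EC200 | 161 | 2 ; PH150 | 115 | 4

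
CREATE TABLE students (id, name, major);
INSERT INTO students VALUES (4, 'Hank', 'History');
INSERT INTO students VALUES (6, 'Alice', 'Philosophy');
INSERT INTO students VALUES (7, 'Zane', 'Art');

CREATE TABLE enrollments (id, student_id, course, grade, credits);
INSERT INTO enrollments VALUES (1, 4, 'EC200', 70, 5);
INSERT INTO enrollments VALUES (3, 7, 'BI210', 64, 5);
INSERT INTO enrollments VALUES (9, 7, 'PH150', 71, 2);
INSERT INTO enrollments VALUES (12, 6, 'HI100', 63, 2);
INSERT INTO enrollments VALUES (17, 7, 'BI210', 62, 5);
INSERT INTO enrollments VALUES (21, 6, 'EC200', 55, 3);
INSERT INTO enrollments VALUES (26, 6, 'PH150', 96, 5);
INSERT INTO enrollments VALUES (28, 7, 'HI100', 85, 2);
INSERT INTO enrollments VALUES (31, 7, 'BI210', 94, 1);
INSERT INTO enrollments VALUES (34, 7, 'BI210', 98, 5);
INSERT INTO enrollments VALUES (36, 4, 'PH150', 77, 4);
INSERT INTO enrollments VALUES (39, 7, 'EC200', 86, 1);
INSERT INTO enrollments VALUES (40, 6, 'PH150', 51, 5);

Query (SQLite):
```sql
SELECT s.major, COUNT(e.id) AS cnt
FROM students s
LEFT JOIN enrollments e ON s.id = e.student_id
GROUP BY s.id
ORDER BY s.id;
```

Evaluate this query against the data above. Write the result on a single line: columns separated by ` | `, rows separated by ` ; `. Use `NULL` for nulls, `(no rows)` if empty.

History | 2 ; Philosophy | 4 ; Art | 7

LEFT JOIN keeps every students row; unmatched ones get NULL for enrollments columns.
Group by students.id and compute COUNT(e.id). COUNT(col) of an all-NULL group is 0.
  4: ids {1, 36} → COUNT(e.id)=2
  6: ids {12, 21, 26, 40} → COUNT(e.id)=4
  7: ids {3, 9, 17, 28, 31, 34, 39} → COUNT(e.id)=7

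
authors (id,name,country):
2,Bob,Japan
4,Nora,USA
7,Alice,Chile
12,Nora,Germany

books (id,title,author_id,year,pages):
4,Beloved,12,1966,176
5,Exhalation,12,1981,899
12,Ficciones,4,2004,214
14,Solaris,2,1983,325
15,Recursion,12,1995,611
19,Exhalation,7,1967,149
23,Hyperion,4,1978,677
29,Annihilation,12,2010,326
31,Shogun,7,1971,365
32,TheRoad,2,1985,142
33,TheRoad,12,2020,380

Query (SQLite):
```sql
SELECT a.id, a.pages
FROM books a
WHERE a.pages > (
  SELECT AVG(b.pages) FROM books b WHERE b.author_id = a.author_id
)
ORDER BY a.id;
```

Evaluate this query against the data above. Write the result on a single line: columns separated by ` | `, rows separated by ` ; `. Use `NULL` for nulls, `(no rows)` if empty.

5 | 899 ; 14 | 325 ; 15 | 611 ; 23 | 677 ; 31 | 365

For each books row a, compute AVG(pages) over rows sharing a.author_id.
Keep row a if a.pages > that per-group AVG.
  author_id=2: AVG(pages) = 233.5
  author_id=4: AVG(pages) = 445.5
  author_id=7: AVG(pages) = 257.0
  author_id=12: AVG(pages) = 478.4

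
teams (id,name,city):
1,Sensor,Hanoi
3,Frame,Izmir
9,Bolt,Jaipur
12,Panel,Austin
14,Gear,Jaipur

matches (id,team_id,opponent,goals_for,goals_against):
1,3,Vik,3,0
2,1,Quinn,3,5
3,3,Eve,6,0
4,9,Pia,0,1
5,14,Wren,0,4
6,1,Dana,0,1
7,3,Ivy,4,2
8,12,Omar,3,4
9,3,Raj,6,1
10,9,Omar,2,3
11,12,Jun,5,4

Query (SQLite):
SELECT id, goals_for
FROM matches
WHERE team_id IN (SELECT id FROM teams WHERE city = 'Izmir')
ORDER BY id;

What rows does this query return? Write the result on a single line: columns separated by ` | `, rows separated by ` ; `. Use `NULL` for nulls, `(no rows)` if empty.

1 | 3 ; 3 | 6 ; 7 | 4 ; 9 | 6

Inner query: teams.id where city = 'Izmir'.
Outer: keep matches rows whose team_id is in that set.
Inner query → {3}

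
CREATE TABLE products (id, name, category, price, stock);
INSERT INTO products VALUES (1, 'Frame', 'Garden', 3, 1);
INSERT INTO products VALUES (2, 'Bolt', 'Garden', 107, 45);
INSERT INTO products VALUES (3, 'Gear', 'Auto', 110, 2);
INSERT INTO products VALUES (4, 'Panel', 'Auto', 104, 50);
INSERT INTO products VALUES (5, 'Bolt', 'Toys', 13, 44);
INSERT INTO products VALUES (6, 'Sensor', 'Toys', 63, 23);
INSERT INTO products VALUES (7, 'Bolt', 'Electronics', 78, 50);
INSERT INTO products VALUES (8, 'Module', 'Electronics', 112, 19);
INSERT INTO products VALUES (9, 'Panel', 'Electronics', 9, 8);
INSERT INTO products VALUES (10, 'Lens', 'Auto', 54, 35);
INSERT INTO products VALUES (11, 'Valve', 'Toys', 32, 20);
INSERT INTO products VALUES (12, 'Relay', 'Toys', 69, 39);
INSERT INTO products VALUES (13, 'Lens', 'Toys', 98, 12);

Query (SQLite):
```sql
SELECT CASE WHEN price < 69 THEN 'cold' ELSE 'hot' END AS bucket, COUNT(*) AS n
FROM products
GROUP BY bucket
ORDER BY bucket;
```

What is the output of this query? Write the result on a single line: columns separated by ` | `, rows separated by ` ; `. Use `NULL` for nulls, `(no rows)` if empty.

Bucket rows by price < 69 → 'cold' else 'hot'; count each bucket.

cold | 6 ; hot | 7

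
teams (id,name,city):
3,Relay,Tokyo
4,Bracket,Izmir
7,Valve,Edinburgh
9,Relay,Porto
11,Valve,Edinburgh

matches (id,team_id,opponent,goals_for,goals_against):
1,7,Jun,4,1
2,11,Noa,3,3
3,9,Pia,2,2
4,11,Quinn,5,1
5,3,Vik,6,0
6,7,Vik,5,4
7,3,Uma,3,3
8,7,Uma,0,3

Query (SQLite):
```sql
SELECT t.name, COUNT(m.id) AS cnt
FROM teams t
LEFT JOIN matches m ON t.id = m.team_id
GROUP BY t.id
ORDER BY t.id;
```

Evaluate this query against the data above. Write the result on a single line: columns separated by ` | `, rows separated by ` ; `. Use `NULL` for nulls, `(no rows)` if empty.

Relay | 2 ; Bracket | 0 ; Valve | 3 ; Relay | 1 ; Valve | 2

LEFT JOIN keeps every teams row; unmatched ones get NULL for matches columns.
Group by teams.id and compute COUNT(m.id). COUNT(col) of an all-NULL group is 0.
  3: ids {5, 7} → COUNT(m.id)=2
  4: ids {—} → COUNT(m.id)=0
  7: ids {1, 6, 8} → COUNT(m.id)=3
  9: ids {3} → COUNT(m.id)=1
  11: ids {2, 4} → COUNT(m.id)=2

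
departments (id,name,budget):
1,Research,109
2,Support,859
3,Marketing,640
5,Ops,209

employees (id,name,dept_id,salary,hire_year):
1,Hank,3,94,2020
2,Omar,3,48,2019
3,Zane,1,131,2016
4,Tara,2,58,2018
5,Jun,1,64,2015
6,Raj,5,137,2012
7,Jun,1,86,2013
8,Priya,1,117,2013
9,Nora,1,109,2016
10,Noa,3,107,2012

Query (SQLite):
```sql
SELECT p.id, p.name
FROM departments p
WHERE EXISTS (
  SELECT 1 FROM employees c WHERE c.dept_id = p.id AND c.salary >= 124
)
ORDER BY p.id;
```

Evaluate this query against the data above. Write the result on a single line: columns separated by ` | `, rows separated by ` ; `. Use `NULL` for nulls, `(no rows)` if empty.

For each departments row, check whether any employees with matching dept_id has salary >= 124.
Keep rows where that is true.

1 | Research ; 5 | Ops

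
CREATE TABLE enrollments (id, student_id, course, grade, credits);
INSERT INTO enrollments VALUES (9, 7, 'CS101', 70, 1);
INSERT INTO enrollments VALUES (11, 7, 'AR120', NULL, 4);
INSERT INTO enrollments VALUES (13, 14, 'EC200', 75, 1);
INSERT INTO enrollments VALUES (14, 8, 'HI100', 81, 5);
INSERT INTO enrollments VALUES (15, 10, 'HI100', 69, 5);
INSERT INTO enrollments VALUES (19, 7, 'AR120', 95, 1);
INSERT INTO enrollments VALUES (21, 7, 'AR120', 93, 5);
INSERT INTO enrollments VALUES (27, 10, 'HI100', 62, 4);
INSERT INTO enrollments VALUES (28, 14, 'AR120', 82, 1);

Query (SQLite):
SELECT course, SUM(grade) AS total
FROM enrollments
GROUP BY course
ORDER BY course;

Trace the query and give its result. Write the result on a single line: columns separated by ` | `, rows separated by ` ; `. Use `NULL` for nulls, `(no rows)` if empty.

AR120 | 270 ; CS101 | 70 ; EC200 | 75 ; HI100 | 212

Partition enrollments by course; compute SUM(grade) within each group.
  AR120: ids {11, 19, 21, 28} → SUM(grade)=270
  CS101: ids {9} → SUM(grade)=70
  EC200: ids {13} → SUM(grade)=75
  HI100: ids {14, 15, 27} → SUM(grade)=212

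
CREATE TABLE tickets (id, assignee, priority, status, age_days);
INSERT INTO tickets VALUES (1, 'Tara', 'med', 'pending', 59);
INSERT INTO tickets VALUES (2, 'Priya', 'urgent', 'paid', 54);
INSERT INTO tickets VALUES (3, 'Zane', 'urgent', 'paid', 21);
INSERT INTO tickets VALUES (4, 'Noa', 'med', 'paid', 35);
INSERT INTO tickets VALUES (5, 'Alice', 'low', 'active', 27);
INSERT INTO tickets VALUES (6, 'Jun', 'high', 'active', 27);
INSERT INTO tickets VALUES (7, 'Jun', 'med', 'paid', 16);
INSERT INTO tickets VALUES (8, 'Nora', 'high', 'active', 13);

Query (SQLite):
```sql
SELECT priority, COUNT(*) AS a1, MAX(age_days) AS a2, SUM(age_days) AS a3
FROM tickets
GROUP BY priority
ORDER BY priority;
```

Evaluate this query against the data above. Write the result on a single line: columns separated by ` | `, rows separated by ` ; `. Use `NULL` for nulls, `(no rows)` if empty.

Group tickets by priority.
Per group compute: COUNT(*), MAX(age_days), SUM(age_days).
  high: ids {6, 8} → COUNT(*)=2, MAX(age_days)=27, SUM(age_days)=40
  low: ids {5} → COUNT(*)=1, MAX(age_days)=27, SUM(age_days)=27
  med: ids {1, 4, 7} → COUNT(*)=3, MAX(age_days)=59, SUM(age_days)=110
  urgent: ids {2, 3} → COUNT(*)=2, MAX(age_days)=54, SUM(age_days)=75

high | 2 | 27 | 40 ; low | 1 | 27 | 27 ; med | 3 | 59 | 110 ; urgent | 2 | 54 | 75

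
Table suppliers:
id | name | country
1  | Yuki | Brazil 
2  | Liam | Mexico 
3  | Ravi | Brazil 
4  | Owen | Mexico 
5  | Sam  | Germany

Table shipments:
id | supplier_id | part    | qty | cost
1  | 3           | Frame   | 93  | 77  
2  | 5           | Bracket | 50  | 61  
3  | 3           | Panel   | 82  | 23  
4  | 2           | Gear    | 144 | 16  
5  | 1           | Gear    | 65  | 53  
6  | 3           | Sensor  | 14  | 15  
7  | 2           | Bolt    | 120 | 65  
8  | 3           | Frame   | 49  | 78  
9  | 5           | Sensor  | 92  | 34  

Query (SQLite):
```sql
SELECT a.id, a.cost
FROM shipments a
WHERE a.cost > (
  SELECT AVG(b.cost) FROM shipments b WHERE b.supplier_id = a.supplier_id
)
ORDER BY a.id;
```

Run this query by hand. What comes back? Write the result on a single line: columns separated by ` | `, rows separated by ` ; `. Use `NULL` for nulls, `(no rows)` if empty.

1 | 77 ; 2 | 61 ; 7 | 65 ; 8 | 78

For each shipments row a, compute AVG(cost) over rows sharing a.supplier_id.
Keep row a if a.cost > that per-group AVG.
  supplier_id=1: AVG(cost) = 53.0
  supplier_id=2: AVG(cost) = 40.5
  supplier_id=3: AVG(cost) = 48.25
  supplier_id=5: AVG(cost) = 47.5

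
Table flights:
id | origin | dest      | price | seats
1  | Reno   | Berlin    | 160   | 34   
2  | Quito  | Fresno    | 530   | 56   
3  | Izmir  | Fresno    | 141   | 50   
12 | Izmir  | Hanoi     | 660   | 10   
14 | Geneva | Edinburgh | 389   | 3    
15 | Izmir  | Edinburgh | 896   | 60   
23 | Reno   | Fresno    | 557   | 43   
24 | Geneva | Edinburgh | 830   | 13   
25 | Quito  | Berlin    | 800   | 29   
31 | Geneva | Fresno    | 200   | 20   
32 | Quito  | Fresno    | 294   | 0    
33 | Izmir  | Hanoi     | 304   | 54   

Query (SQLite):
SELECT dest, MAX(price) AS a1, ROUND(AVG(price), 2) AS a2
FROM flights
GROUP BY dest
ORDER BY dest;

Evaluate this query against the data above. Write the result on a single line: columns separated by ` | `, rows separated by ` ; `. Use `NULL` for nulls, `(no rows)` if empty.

Group flights by dest.
Per group compute: MAX(price), ROUND(AVG(price), 2).
  Berlin: ids {1, 25} → MAX(price)=800, ROUND(AVG(price), 2)=480
  Edinburgh: ids {14, 15, 24} → MAX(price)=896, ROUND(AVG(price), 2)=705
  Fresno: ids {2, 3, 23, 31, 32} → MAX(price)=557, ROUND(AVG(price), 2)=344.4
  Hanoi: ids {12, 33} → MAX(price)=660, ROUND(AVG(price), 2)=482

Berlin | 800 | 480 ; Edinburgh | 896 | 705 ; Fresno | 557 | 344.4 ; Hanoi | 660 | 482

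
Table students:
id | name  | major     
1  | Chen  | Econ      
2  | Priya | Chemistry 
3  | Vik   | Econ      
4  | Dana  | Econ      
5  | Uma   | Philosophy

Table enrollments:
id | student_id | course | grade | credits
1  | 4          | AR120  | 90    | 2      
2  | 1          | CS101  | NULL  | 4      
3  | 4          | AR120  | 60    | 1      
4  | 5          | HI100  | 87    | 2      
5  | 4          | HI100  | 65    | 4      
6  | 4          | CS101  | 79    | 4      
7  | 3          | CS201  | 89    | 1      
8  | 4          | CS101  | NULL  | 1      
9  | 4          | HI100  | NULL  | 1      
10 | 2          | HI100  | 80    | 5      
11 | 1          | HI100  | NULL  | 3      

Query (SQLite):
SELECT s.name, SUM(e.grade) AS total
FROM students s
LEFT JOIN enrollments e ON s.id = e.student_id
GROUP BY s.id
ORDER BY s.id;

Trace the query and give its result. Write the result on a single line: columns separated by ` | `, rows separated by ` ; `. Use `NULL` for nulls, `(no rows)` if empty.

LEFT JOIN keeps every students row; unmatched ones get NULL for enrollments columns.
Group by students.id and compute SUM(e.grade). SUM over an all-NULL group is NULL.
  1: ids {2, 11} → SUM(e.grade)=NULL
  2: ids {10} → SUM(e.grade)=80
  3: ids {7} → SUM(e.grade)=89
  4: ids {1, 3, 5, 6, 8, 9} → SUM(e.grade)=294
  5: ids {4} → SUM(e.grade)=87

Chen | NULL ; Priya | 80 ; Vik | 89 ; Dana | 294 ; Uma | 87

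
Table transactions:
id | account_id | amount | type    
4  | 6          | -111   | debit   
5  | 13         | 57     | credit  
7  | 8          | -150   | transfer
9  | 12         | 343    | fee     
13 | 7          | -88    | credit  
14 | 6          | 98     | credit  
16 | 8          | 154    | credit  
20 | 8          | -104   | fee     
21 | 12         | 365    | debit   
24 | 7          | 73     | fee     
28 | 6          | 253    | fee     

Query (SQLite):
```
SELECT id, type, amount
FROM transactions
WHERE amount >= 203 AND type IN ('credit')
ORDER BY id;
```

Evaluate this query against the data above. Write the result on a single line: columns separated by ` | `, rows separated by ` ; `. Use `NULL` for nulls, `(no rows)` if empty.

amount >= 203: ids {9, 21, 28}
type IN ('credit'): ids {5, 13, 14, 16}
Combine with AND.

(no rows)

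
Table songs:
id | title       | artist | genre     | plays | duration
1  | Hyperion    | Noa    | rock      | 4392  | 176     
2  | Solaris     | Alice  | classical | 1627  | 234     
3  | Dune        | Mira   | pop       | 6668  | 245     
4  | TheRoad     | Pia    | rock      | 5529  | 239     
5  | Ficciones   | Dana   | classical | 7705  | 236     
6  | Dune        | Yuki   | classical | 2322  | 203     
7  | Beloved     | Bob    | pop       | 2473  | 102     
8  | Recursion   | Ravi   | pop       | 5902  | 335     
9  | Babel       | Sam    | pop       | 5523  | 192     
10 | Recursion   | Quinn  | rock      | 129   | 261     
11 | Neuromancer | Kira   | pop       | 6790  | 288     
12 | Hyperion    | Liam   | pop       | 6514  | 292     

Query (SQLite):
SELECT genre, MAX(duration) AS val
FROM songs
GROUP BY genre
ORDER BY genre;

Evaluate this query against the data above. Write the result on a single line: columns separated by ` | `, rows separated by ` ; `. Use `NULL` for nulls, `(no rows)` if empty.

Partition songs by genre; compute MAX(duration) within each group.
  classical: ids {2, 5, 6} → MAX(duration)=236
  pop: ids {3, 7, 8, 9, 11, 12} → MAX(duration)=335
  rock: ids {1, 4, 10} → MAX(duration)=261

classical | 236 ; pop | 335 ; rock | 261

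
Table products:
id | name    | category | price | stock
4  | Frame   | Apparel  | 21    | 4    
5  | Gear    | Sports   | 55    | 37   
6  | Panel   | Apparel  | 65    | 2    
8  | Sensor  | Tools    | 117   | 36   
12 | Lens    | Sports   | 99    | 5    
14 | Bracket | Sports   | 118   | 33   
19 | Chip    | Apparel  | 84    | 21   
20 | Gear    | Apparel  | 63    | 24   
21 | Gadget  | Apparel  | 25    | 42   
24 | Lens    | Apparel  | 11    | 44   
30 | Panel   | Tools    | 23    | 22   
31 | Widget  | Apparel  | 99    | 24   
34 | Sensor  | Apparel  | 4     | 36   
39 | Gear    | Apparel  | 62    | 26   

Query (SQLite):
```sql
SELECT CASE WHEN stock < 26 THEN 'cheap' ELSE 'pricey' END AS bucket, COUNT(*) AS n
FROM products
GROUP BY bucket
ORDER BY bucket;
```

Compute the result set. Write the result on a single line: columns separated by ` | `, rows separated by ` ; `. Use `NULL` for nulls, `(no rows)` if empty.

Bucket rows by stock < 26 → 'cheap' else 'pricey'; count each bucket.

cheap | 7 ; pricey | 7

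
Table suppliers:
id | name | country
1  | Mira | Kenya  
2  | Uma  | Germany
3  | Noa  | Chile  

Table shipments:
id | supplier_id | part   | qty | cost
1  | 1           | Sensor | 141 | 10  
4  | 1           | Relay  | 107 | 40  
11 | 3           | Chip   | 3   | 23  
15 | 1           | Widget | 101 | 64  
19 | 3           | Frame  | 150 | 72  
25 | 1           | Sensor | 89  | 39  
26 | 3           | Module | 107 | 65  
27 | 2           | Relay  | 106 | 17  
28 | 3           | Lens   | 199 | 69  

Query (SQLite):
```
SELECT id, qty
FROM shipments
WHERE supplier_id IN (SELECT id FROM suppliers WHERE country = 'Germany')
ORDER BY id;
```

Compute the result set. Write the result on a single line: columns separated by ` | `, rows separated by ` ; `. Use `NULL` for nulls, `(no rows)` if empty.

27 | 106

Inner query: suppliers.id where country = 'Germany'.
Outer: keep shipments rows whose supplier_id is in that set.
Inner query → {2}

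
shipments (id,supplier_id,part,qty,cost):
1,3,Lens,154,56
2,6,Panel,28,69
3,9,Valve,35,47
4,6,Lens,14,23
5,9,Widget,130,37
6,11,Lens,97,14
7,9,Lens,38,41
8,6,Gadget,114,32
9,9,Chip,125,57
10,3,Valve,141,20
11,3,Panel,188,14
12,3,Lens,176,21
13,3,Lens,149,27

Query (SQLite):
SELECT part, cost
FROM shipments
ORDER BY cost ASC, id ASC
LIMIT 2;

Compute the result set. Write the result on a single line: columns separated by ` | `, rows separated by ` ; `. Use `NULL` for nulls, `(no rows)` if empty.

Lens | 14 ; Panel | 14

Sort by cost asc, tiebreak id asc: (14, id=6), (14, id=11), (20, id=10), (21, id=12), (23, id=4) …. Take first 2.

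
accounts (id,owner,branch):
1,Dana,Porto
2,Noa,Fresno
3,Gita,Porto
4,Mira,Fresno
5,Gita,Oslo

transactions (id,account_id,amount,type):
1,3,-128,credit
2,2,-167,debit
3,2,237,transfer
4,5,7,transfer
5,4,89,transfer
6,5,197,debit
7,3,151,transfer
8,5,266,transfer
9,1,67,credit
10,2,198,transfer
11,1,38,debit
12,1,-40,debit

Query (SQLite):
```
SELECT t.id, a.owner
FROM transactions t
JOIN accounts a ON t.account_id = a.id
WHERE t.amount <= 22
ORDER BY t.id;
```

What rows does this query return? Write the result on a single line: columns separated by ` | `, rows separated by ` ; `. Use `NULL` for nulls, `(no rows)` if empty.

1 | Gita ; 2 | Noa ; 4 | Gita ; 12 | Dana

Each transactions row matches the accounts row where account_id = accounts.id.
Then keep rows with t.amount <= 22.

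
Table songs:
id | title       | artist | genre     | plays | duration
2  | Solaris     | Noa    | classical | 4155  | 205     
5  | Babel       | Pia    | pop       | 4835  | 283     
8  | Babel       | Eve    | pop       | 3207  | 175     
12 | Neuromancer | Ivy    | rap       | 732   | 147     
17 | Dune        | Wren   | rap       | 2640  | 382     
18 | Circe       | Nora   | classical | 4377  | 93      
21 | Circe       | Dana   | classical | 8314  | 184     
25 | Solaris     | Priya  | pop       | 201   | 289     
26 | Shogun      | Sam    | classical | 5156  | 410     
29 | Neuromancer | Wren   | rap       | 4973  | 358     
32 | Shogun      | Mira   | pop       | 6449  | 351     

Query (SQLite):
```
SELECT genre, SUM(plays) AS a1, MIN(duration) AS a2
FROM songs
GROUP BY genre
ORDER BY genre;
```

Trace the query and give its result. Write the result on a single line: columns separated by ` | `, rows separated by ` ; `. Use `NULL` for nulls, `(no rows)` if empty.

classical | 22002 | 93 ; pop | 14692 | 175 ; rap | 8345 | 147

Group songs by genre.
Per group compute: SUM(plays), MIN(duration).
  classical: ids {2, 18, 21, 26} → SUM(plays)=22002, MIN(duration)=93
  pop: ids {5, 8, 25, 32} → SUM(plays)=14692, MIN(duration)=175
  rap: ids {12, 17, 29} → SUM(plays)=8345, MIN(duration)=147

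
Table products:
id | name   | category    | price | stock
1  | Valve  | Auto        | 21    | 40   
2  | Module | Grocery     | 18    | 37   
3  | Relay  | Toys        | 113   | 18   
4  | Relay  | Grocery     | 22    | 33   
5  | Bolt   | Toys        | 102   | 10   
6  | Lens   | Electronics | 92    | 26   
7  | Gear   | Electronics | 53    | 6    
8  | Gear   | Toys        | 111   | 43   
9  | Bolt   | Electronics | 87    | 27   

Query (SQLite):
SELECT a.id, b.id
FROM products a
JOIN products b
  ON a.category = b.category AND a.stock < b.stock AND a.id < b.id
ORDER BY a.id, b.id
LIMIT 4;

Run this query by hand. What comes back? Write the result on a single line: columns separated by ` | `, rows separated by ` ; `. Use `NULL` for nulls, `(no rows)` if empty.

3 | 8 ; 5 | 8 ; 6 | 9 ; 7 | 9

Pairs (a,b) with same category, a.stock < b.stock, a.id < b.id.
category groups: Auto:{1} Electronics:{6,7,9} Grocery:{2,4} Toys:{3,5,8}
Ordered by (a.id, b.id); first 4.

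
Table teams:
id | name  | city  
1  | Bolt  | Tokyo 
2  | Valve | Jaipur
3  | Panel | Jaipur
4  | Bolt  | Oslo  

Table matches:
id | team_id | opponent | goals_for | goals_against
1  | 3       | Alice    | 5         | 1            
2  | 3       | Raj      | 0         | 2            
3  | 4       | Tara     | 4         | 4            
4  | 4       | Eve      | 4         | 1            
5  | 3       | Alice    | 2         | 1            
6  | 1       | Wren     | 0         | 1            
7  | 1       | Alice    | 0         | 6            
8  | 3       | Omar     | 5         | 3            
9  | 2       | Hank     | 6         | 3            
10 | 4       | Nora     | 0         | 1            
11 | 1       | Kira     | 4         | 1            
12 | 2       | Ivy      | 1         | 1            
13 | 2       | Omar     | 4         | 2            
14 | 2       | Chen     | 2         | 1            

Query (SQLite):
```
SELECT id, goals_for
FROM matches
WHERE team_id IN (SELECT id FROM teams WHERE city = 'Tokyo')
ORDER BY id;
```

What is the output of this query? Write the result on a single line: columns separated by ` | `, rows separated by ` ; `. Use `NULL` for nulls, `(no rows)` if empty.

6 | 0 ; 7 | 0 ; 11 | 4

Inner query: teams.id where city = 'Tokyo'.
Outer: keep matches rows whose team_id is in that set.
Inner query → {1}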